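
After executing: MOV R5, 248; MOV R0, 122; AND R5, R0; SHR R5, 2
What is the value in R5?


Register state trace:
  MOV R5, 248  → R5 = 248 (0b11111000)
  MOV R0, 122  → R0 = 122 (0b01111010)
  AND R5, R0  → R5 = 248 AND 122 = 120 (0b01111000)
  SHR R5, 2  → R5 = 120 >> 2 = 30
Final: R5 = 30

30


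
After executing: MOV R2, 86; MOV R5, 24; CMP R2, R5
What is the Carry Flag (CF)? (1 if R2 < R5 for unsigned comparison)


Register state trace:
  MOV R2, 86  → R2 = 86
  MOV R5, 24  → R5 = 24
  CMP R2, R5  → unsigned 86 - 24: no borrow
  86 >= 24, so CF = 0
CF = 0

0


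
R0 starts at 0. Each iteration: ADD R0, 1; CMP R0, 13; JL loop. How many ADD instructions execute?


Loop trace (R0 starts at 0, target 13, step 1):
  ADD #1: R0 = 0 + 1 = 1  → 1 < 13, loop
  ADD #2: R0 = 1 + 1 = 2  → 2 < 13, loop
  ADD #3: R0 = 2 + 1 = 3  → 3 < 13, loop
  ADD #4: R0 = 3 + 1 = 4  → 4 < 13, loop
  ADD #5: R0 = 4 + 1 = 5  → 5 < 13, loop
  ADD #6: R0 = 5 + 1 = 6  → 6 < 13, loop
  ADD #7: R0 = 6 + 1 = 7  → 7 < 13, loop
  ADD #8: R0 = 7 + 1 = 8  → 8 < 13, loop
  ADD #9: R0 = 8 + 1 = 9  → 9 < 13, loop
  ADD #10: R0 = 9 + 1 = 10  → 10 < 13, loop
  ADD #11: R0 = 10 + 1 = 11  → 11 < 13, loop
  ADD #12: R0 = 11 + 1 = 12  → 12 < 13, loop
  ADD #13: R0 = 12 + 1 = 13  → 13 >= 13, exit
Total ADD instructions: 13

13


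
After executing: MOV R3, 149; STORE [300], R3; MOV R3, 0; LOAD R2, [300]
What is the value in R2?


Register and memory trace:
  MOV R3, 149  → R3 = 149
  STORE [300], R3  → mem[300] = 149
  MOV R3, 0  → R3 = 0
  LOAD R2, [300]  → R2 = mem[300] = 149
Final: R2 = 149

149


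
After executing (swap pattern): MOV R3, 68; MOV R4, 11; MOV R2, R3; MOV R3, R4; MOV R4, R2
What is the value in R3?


Register state trace (swap pattern):
  MOV R3, 68  → R3 = 68
  MOV R4, 11  → R4 = 11
  MOV R2, R3  → R2 = 68  (save R3)
  MOV R3, R4  → R3 = 11  (R3 gets R4's value)
  MOV R4, R2  → R4 = 68  (R4 gets saved value)
Final: R3 = 11

11


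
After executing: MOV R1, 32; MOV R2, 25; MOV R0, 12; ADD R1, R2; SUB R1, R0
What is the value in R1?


Register state trace:
  MOV R1, 32  → R1 = 32
  MOV R2, 25  → R2 = 25
  MOV R0, 12  → R0 = 12
  ADD R1, R2  → R1 = 32 + 25 = 57
  SUB R1, R0  → R1 = 57 - 12 = 45
Final: R1 = 45

45


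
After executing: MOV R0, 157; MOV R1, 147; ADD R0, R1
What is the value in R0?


Register state trace:
  MOV R0, 157  → R0 = 157
  MOV R1, 147  → R1 = 147
  ADD R0, R1  → R0 = 157 + 147 = 304
Final: R0 = 304

304


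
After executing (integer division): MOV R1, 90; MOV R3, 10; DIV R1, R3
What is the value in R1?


Register state trace:
  MOV R1, 90  → R1 = 90
  MOV R3, 10  → R3 = 10
  DIV R1, R3  → R1 = 90 // 10 = 9
Final: R1 = 9

9


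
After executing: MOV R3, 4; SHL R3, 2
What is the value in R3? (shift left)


Register state trace:
  MOV R3, 4  → R3 = 4
  SHL R3, 2  → R3 = 4 << 2 = 4 * 2^2 = 16
Final: R3 = 16

16


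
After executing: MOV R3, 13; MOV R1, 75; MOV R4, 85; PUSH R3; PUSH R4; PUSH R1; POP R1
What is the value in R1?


Stack trace (top is rightmost):
  MOV R3, 13  → R3 = 13
  MOV R1, 75  → R1 = 75
  MOV R4, 85  → R4 = 85
  PUSH R3  → stack: [13]
  PUSH R4  → stack: [13, 85]
  PUSH R1  → stack: [13, 85, 75]
  POP R1  → R1 = 75, stack: [13, 85]
Final: R1 = 75

75


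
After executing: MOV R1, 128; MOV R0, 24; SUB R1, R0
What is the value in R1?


Register state trace:
  MOV R1, 128  → R1 = 128
  MOV R0, 24  → R0 = 24
  SUB R1, R0  → R1 = 128 - 24 = 104
Final: R1 = 104

104


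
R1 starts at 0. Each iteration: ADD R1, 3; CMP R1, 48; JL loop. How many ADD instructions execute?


Loop trace (R1 starts at 0, target 48, step 3):
  ADD #1: R1 = 0 + 3 = 3  → 3 < 48, loop
  ADD #2: R1 = 3 + 3 = 6  → 6 < 48, loop
  ADD #3: R1 = 6 + 3 = 9  → 9 < 48, loop
  ADD #4: R1 = 9 + 3 = 12  → 12 < 48, loop
  ADD #5: R1 = 12 + 3 = 15  → 15 < 48, loop
  ADD #6: R1 = 15 + 3 = 18  → 18 < 48, loop
  ADD #7: R1 = 18 + 3 = 21  → 21 < 48, loop
  ADD #8: R1 = 21 + 3 = 24  → 24 < 48, loop
  ADD #9: R1 = 24 + 3 = 27  → 27 < 48, loop
  ADD #10: R1 = 27 + 3 = 30  → 30 < 48, loop
  ADD #11: R1 = 30 + 3 = 33  → 33 < 48, loop
  ADD #12: R1 = 33 + 3 = 36  → 36 < 48, loop
  ADD #13: R1 = 36 + 3 = 39  → 39 < 48, loop
  ADD #14: R1 = 39 + 3 = 42  → 42 < 48, loop
  ADD #15: R1 = 42 + 3 = 45  → 45 < 48, loop
  ADD #16: R1 = 45 + 3 = 48  → 48 >= 48, exit
Total ADD instructions: 16

16


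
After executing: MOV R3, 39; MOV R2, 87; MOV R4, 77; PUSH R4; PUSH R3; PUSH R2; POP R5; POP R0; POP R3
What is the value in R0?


Stack trace (top is rightmost):
  MOV R3, 39  → R3 = 39
  MOV R2, 87  → R2 = 87
  MOV R4, 77  → R4 = 77
  PUSH R4  → stack: [77]
  PUSH R3  → stack: [77, 39]
  PUSH R2  → stack: [77, 39, 87]
  POP R5  → R5 = 87, stack: [77, 39]
  POP R0  → R0 = 39, stack: [77]
  POP R3  → R3 = 77, stack: []
Final: R0 = 39

39


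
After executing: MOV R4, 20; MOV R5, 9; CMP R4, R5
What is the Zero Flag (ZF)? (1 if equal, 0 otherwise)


Register state trace:
  MOV R4, 20  → R4 = 20
  MOV R5, 9  → R5 = 9
  CMP R4, R5  → computes 20 - 9 = 11
  Result is nonzero, so values are not equal
ZF = 0

0


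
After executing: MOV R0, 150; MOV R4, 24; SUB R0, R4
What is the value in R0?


Register state trace:
  MOV R0, 150  → R0 = 150
  MOV R4, 24  → R4 = 24
  SUB R0, R4  → R0 = 150 - 24 = 126
Final: R0 = 126

126


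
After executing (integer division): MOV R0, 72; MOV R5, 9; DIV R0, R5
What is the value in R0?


Register state trace:
  MOV R0, 72  → R0 = 72
  MOV R5, 9  → R5 = 9
  DIV R0, R5  → R0 = 72 // 9 = 8
Final: R0 = 8

8


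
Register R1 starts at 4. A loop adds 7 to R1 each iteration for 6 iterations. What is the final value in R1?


Starting value: R1 = 4
  Iter 1: R1 = 4 + 7 = 11
  Iter 2: R1 = 11 + 7 = 18
  Iter 3: R1 = 18 + 7 = 25
  Iter 4: R1 = 25 + 7 = 32
  Iter 5: R1 = 32 + 7 = 39
  Iter 6: R1 = 39 + 7 = 46
Final: R1 = 46

46


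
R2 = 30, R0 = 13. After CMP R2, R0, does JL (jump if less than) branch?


Trace:
  R2 = 30, R0 = 13
  CMP R2, R0  → compares 30 vs 13
  JL checks: is 30 less than 13?
  30 > 13, so condition is false
Branch taken: No

No


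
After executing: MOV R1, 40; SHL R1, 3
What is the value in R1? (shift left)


Register state trace:
  MOV R1, 40  → R1 = 40
  SHL R1, 3  → R1 = 40 << 3 = 40 * 2^3 = 320
Final: R1 = 320

320


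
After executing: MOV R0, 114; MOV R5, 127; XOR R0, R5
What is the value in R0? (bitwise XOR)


Register state trace:
  MOV R0, 114  → R0 = 114 (0b01110010)
  MOV R5, 127  → R5 = 127 (0b01111111)
  XOR R0, R5  → R0 = 114 XOR 127 = 13 (0b00001101)
Final: R0 = 13

13


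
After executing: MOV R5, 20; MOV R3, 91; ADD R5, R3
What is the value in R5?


Register state trace:
  MOV R5, 20  → R5 = 20
  MOV R3, 91  → R3 = 91
  ADD R5, R3  → R5 = 20 + 91 = 111
Final: R5 = 111

111


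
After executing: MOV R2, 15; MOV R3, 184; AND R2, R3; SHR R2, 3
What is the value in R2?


Register state trace:
  MOV R2, 15  → R2 = 15 (0b00001111)
  MOV R3, 184  → R3 = 184 (0b10111000)
  AND R2, R3  → R2 = 15 AND 184 = 8 (0b00001000)
  SHR R2, 3  → R2 = 8 >> 3 = 1
Final: R2 = 1

1


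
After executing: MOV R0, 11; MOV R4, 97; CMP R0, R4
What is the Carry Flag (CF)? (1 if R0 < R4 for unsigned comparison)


Register state trace:
  MOV R0, 11  → R0 = 11
  MOV R4, 97  → R4 = 97
  CMP R0, R4  → unsigned 11 - 97: borrow occurs
  11 < 97, so CF = 1
CF = 1

1


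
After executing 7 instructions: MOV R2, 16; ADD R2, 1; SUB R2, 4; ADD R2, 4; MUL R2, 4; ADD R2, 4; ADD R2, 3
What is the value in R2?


Register state trace:
  MOV R2, 16  → R2 = 16
  ADD R2, 1  → R2 = 16 + 1 = 17
  SUB R2, 4  → R2 = 17 - 4 = 13
  ADD R2, 4  → R2 = 13 + 4 = 17
  MUL R2, 4  → R2 = 17 * 4 = 68
  ADD R2, 4  → R2 = 68 + 4 = 72
  ADD R2, 3  → R2 = 72 + 3 = 75
Final: R2 = 75

75


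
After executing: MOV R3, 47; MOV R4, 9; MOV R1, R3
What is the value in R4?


Register state trace:
  MOV R3, 47  → R3 = 47
  MOV R4, 9  → R4 = 9
  MOV R1, R3  → R1 = 47
Final: R4 = 9

9


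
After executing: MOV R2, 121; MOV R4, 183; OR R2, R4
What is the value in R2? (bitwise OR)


Register state trace:
  MOV R2, 121  → R2 = 121 (0b01111001)
  MOV R4, 183  → R4 = 183 (0b10110111)
  OR R2, R4   → R2 = 121 OR 183 = 255 (0b11111111)
Final: R2 = 255

255


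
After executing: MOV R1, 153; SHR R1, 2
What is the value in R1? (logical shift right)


Register state trace:
  MOV R1, 153  → R1 = 153
  SHR R1, 2  → R1 = 153 >> 2 = 153 // 2^2 = 38
Final: R1 = 38

38


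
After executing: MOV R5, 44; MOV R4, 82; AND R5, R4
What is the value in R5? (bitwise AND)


Register state trace:
  MOV R5, 44  → R5 = 44 (0b00101100)
  MOV R4, 82  → R4 = 82 (0b01010010)
  AND R5, R4  → R5 = 44 AND 82 = 0 (0b00000000)
Final: R5 = 0

0


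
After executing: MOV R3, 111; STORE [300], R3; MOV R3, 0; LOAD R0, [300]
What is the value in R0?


Register and memory trace:
  MOV R3, 111  → R3 = 111
  STORE [300], R3  → mem[300] = 111
  MOV R3, 0  → R3 = 0
  LOAD R0, [300]  → R0 = mem[300] = 111
Final: R0 = 111

111


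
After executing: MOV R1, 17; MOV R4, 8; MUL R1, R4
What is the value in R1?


Register state trace:
  MOV R1, 17  → R1 = 17
  MOV R4, 8  → R4 = 8
  MUL R1, R4  → R1 = 17 * 8 = 136
Final: R1 = 136

136


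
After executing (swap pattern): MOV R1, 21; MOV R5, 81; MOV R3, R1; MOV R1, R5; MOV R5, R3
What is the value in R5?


Register state trace (swap pattern):
  MOV R1, 21  → R1 = 21
  MOV R5, 81  → R5 = 81
  MOV R3, R1  → R3 = 21  (save R1)
  MOV R1, R5  → R1 = 81  (R1 gets R5's value)
  MOV R5, R3  → R5 = 21  (R5 gets saved value)
Final: R5 = 21

21


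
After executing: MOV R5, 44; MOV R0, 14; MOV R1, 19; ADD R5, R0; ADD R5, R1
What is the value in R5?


Register state trace:
  MOV R5, 44  → R5 = 44
  MOV R0, 14  → R0 = 14
  MOV R1, 19  → R1 = 19
  ADD R5, R0  → R5 = 44 + 14 = 58
  ADD R5, R1  → R5 = 58 + 19 = 77
Final: R5 = 77

77


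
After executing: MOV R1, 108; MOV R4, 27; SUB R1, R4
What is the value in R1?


Register state trace:
  MOV R1, 108  → R1 = 108
  MOV R4, 27  → R4 = 27
  SUB R1, R4  → R1 = 108 - 27 = 81
Final: R1 = 81

81


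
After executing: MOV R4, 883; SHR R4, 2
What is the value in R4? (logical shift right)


Register state trace:
  MOV R4, 883  → R4 = 883
  SHR R4, 2  → R4 = 883 >> 2 = 883 // 2^2 = 220
Final: R4 = 220

220


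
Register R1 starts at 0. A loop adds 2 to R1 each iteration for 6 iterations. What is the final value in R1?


Starting value: R1 = 0
  Iter 1: R1 = 0 + 2 = 2
  Iter 2: R1 = 2 + 2 = 4
  Iter 3: R1 = 4 + 2 = 6
  Iter 4: R1 = 6 + 2 = 8
  Iter 5: R1 = 8 + 2 = 10
  Iter 6: R1 = 10 + 2 = 12
Final: R1 = 12

12


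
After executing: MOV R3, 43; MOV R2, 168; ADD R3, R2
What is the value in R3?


Register state trace:
  MOV R3, 43  → R3 = 43
  MOV R2, 168  → R2 = 168
  ADD R3, R2  → R3 = 43 + 168 = 211
Final: R3 = 211

211


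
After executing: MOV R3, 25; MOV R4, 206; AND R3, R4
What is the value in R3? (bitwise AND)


Register state trace:
  MOV R3, 25  → R3 = 25 (0b00011001)
  MOV R4, 206  → R4 = 206 (0b11001110)
  AND R3, R4  → R3 = 25 AND 206 = 8 (0b00001000)
Final: R3 = 8

8


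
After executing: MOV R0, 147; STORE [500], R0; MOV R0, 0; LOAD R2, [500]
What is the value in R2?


Register and memory trace:
  MOV R0, 147  → R0 = 147
  STORE [500], R0  → mem[500] = 147
  MOV R0, 0  → R0 = 0
  LOAD R2, [500]  → R2 = mem[500] = 147
Final: R2 = 147

147


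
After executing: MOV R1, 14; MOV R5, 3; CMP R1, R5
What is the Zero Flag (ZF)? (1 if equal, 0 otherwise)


Register state trace:
  MOV R1, 14  → R1 = 14
  MOV R5, 3  → R5 = 3
  CMP R1, R5  → computes 14 - 3 = 11
  Result is nonzero, so values are not equal
ZF = 0

0


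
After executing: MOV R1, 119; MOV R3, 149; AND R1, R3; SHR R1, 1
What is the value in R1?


Register state trace:
  MOV R1, 119  → R1 = 119 (0b01110111)
  MOV R3, 149  → R3 = 149 (0b10010101)
  AND R1, R3  → R1 = 119 AND 149 = 21 (0b00010101)
  SHR R1, 1  → R1 = 21 >> 1 = 10
Final: R1 = 10

10


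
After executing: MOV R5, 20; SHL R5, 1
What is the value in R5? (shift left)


Register state trace:
  MOV R5, 20  → R5 = 20
  SHL R5, 1  → R5 = 20 << 1 = 20 * 2^1 = 40
Final: R5 = 40

40


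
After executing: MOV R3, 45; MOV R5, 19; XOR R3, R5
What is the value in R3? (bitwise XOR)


Register state trace:
  MOV R3, 45  → R3 = 45 (0b00101101)
  MOV R5, 19  → R5 = 19 (0b00010011)
  XOR R3, R5  → R3 = 45 XOR 19 = 62 (0b00111110)
Final: R3 = 62

62


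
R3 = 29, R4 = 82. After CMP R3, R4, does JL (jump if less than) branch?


Trace:
  R3 = 29, R4 = 82
  CMP R3, R4  → compares 29 vs 82
  JL checks: is 29 less than 82?
  29 < 82, so condition is true
Branch taken: Yes

Yes


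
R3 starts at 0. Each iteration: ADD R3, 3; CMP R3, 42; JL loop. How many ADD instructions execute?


Loop trace (R3 starts at 0, target 42, step 3):
  ADD #1: R3 = 0 + 3 = 3  → 3 < 42, loop
  ADD #2: R3 = 3 + 3 = 6  → 6 < 42, loop
  ADD #3: R3 = 6 + 3 = 9  → 9 < 42, loop
  ADD #4: R3 = 9 + 3 = 12  → 12 < 42, loop
  ADD #5: R3 = 12 + 3 = 15  → 15 < 42, loop
  ADD #6: R3 = 15 + 3 = 18  → 18 < 42, loop
  ADD #7: R3 = 18 + 3 = 21  → 21 < 42, loop
  ADD #8: R3 = 21 + 3 = 24  → 24 < 42, loop
  ADD #9: R3 = 24 + 3 = 27  → 27 < 42, loop
  ADD #10: R3 = 27 + 3 = 30  → 30 < 42, loop
  ADD #11: R3 = 30 + 3 = 33  → 33 < 42, loop
  ADD #12: R3 = 33 + 3 = 36  → 36 < 42, loop
  ADD #13: R3 = 36 + 3 = 39  → 39 < 42, loop
  ADD #14: R3 = 39 + 3 = 42  → 42 >= 42, exit
Total ADD instructions: 14

14


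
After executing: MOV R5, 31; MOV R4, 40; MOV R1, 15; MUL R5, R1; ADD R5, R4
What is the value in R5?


Register state trace:
  MOV R5, 31  → R5 = 31
  MOV R4, 40  → R4 = 40
  MOV R1, 15  → R1 = 15
  MUL R5, R1  → R5 = 31 * 15 = 465
  ADD R5, R4  → R5 = 465 + 40 = 505
Final: R5 = 505

505


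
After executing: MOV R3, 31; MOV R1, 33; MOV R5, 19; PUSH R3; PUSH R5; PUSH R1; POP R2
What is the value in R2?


Stack trace (top is rightmost):
  MOV R3, 31  → R3 = 31
  MOV R1, 33  → R1 = 33
  MOV R5, 19  → R5 = 19
  PUSH R3  → stack: [31]
  PUSH R5  → stack: [31, 19]
  PUSH R1  → stack: [31, 19, 33]
  POP R2  → R2 = 33, stack: [31, 19]
Final: R2 = 33

33


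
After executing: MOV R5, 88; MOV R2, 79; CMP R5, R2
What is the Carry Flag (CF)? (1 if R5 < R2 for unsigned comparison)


Register state trace:
  MOV R5, 88  → R5 = 88
  MOV R2, 79  → R2 = 79
  CMP R5, R2  → unsigned 88 - 79: no borrow
  88 >= 79, so CF = 0
CF = 0

0


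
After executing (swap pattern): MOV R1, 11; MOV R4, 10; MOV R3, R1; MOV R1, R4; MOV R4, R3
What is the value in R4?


Register state trace (swap pattern):
  MOV R1, 11  → R1 = 11
  MOV R4, 10  → R4 = 10
  MOV R3, R1  → R3 = 11  (save R1)
  MOV R1, R4  → R1 = 10  (R1 gets R4's value)
  MOV R4, R3  → R4 = 11  (R4 gets saved value)
Final: R4 = 11

11


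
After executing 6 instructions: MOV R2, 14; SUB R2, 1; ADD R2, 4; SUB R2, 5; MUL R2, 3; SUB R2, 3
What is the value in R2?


Register state trace:
  MOV R2, 14  → R2 = 14
  SUB R2, 1  → R2 = 14 - 1 = 13
  ADD R2, 4  → R2 = 13 + 4 = 17
  SUB R2, 5  → R2 = 17 - 5 = 12
  MUL R2, 3  → R2 = 12 * 3 = 36
  SUB R2, 3  → R2 = 36 - 3 = 33
Final: R2 = 33

33


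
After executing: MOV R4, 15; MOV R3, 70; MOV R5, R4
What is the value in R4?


Register state trace:
  MOV R4, 15  → R4 = 15
  MOV R3, 70  → R3 = 70
  MOV R5, R4  → R5 = 15
Final: R4 = 15

15


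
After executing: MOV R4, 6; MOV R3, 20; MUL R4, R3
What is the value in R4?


Register state trace:
  MOV R4, 6  → R4 = 6
  MOV R3, 20  → R3 = 20
  MUL R4, R3  → R4 = 6 * 20 = 120
Final: R4 = 120

120


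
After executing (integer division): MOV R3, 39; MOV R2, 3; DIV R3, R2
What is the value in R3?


Register state trace:
  MOV R3, 39  → R3 = 39
  MOV R2, 3  → R2 = 3
  DIV R3, R2  → R3 = 39 // 3 = 13
Final: R3 = 13

13


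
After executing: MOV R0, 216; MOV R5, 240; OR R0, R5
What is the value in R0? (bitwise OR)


Register state trace:
  MOV R0, 216  → R0 = 216 (0b11011000)
  MOV R5, 240  → R5 = 240 (0b11110000)
  OR R0, R5   → R0 = 216 OR 240 = 248 (0b11111000)
Final: R0 = 248

248


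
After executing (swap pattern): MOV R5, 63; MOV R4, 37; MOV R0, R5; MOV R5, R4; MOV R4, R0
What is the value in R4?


Register state trace (swap pattern):
  MOV R5, 63  → R5 = 63
  MOV R4, 37  → R4 = 37
  MOV R0, R5  → R0 = 63  (save R5)
  MOV R5, R4  → R5 = 37  (R5 gets R4's value)
  MOV R4, R0  → R4 = 63  (R4 gets saved value)
Final: R4 = 63

63


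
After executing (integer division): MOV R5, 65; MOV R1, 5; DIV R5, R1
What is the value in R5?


Register state trace:
  MOV R5, 65  → R5 = 65
  MOV R1, 5  → R1 = 5
  DIV R5, R1  → R5 = 65 // 5 = 13
Final: R5 = 13

13


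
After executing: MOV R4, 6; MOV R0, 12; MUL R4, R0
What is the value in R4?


Register state trace:
  MOV R4, 6  → R4 = 6
  MOV R0, 12  → R0 = 12
  MUL R4, R0  → R4 = 6 * 12 = 72
Final: R4 = 72

72


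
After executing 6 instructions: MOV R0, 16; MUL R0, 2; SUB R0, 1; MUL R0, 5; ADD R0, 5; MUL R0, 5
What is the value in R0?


Register state trace:
  MOV R0, 16  → R0 = 16
  MUL R0, 2  → R0 = 16 * 2 = 32
  SUB R0, 1  → R0 = 32 - 1 = 31
  MUL R0, 5  → R0 = 31 * 5 = 155
  ADD R0, 5  → R0 = 155 + 5 = 160
  MUL R0, 5  → R0 = 160 * 5 = 800
Final: R0 = 800

800


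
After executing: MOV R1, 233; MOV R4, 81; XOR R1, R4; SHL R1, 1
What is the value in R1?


Register state trace:
  MOV R1, 233  → R1 = 233 (0b11101001)
  MOV R4, 81  → R4 = 81 (0b01010001)
  XOR R1, R4  → R1 = 233 XOR 81 = 184 (0b10111000)
  SHL R1, 1  → R1 = 184 << 1 = 368
Final: R1 = 368

368


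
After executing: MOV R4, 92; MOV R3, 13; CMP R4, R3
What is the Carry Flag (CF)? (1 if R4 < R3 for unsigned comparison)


Register state trace:
  MOV R4, 92  → R4 = 92
  MOV R3, 13  → R3 = 13
  CMP R4, R3  → unsigned 92 - 13: no borrow
  92 >= 13, so CF = 0
CF = 0

0


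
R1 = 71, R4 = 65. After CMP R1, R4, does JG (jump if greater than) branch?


Trace:
  R1 = 71, R4 = 65
  CMP R1, R4  → compares 71 vs 65
  JG checks: is 71 greater than 65?
  71 > 65, so condition is true
Branch taken: Yes

Yes


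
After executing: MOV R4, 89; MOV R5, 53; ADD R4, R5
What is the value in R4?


Register state trace:
  MOV R4, 89  → R4 = 89
  MOV R5, 53  → R5 = 53
  ADD R4, R5  → R4 = 89 + 53 = 142
Final: R4 = 142

142


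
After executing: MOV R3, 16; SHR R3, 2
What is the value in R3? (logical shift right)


Register state trace:
  MOV R3, 16  → R3 = 16
  SHR R3, 2  → R3 = 16 >> 2 = 16 // 2^2 = 4
Final: R3 = 4

4


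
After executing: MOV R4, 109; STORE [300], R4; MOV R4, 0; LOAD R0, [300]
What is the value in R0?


Register and memory trace:
  MOV R4, 109  → R4 = 109
  STORE [300], R4  → mem[300] = 109
  MOV R4, 0  → R4 = 0
  LOAD R0, [300]  → R0 = mem[300] = 109
Final: R0 = 109

109


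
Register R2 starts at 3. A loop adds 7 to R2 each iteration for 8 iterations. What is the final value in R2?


Starting value: R2 = 3
  Iter 1: R2 = 3 + 7 = 10
  Iter 2: R2 = 10 + 7 = 17
  Iter 3: R2 = 17 + 7 = 24
  Iter 4: R2 = 24 + 7 = 31
  Iter 5: R2 = 31 + 7 = 38
  Iter 6: R2 = 38 + 7 = 45
  Iter 7: R2 = 45 + 7 = 52
  Iter 8: R2 = 52 + 7 = 59
Final: R2 = 59

59


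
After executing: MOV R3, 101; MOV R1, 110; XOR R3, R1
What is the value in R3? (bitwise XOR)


Register state trace:
  MOV R3, 101  → R3 = 101 (0b01100101)
  MOV R1, 110  → R1 = 110 (0b01101110)
  XOR R3, R1  → R3 = 101 XOR 110 = 11 (0b00001011)
Final: R3 = 11

11


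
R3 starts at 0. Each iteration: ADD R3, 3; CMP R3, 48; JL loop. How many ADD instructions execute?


Loop trace (R3 starts at 0, target 48, step 3):
  ADD #1: R3 = 0 + 3 = 3  → 3 < 48, loop
  ADD #2: R3 = 3 + 3 = 6  → 6 < 48, loop
  ADD #3: R3 = 6 + 3 = 9  → 9 < 48, loop
  ADD #4: R3 = 9 + 3 = 12  → 12 < 48, loop
  ADD #5: R3 = 12 + 3 = 15  → 15 < 48, loop
  ADD #6: R3 = 15 + 3 = 18  → 18 < 48, loop
  ADD #7: R3 = 18 + 3 = 21  → 21 < 48, loop
  ADD #8: R3 = 21 + 3 = 24  → 24 < 48, loop
  ADD #9: R3 = 24 + 3 = 27  → 27 < 48, loop
  ADD #10: R3 = 27 + 3 = 30  → 30 < 48, loop
  ADD #11: R3 = 30 + 3 = 33  → 33 < 48, loop
  ADD #12: R3 = 33 + 3 = 36  → 36 < 48, loop
  ADD #13: R3 = 36 + 3 = 39  → 39 < 48, loop
  ADD #14: R3 = 39 + 3 = 42  → 42 < 48, loop
  ADD #15: R3 = 42 + 3 = 45  → 45 < 48, loop
  ADD #16: R3 = 45 + 3 = 48  → 48 >= 48, exit
Total ADD instructions: 16

16


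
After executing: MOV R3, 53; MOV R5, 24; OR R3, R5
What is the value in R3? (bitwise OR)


Register state trace:
  MOV R3, 53  → R3 = 53 (0b00110101)
  MOV R5, 24  → R5 = 24 (0b00011000)
  OR R3, R5   → R3 = 53 OR 24 = 61 (0b00111101)
Final: R3 = 61

61


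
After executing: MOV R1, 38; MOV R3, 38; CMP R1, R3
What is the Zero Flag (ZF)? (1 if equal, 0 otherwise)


Register state trace:
  MOV R1, 38  → R1 = 38
  MOV R3, 38  → R3 = 38
  CMP R1, R3  → computes 38 - 38 = 0
  Result is zero, so values are equal
ZF = 1

1


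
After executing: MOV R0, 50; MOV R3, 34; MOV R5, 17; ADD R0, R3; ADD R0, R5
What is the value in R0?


Register state trace:
  MOV R0, 50  → R0 = 50
  MOV R3, 34  → R3 = 34
  MOV R5, 17  → R5 = 17
  ADD R0, R3  → R0 = 50 + 34 = 84
  ADD R0, R5  → R0 = 84 + 17 = 101
Final: R0 = 101

101


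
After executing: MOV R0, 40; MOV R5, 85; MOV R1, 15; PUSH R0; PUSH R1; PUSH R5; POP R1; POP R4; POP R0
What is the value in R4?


Stack trace (top is rightmost):
  MOV R0, 40  → R0 = 40
  MOV R5, 85  → R5 = 85
  MOV R1, 15  → R1 = 15
  PUSH R0  → stack: [40]
  PUSH R1  → stack: [40, 15]
  PUSH R5  → stack: [40, 15, 85]
  POP R1  → R1 = 85, stack: [40, 15]
  POP R4  → R4 = 15, stack: [40]
  POP R0  → R0 = 40, stack: []
Final: R4 = 15

15


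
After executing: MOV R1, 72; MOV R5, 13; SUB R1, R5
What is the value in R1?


Register state trace:
  MOV R1, 72  → R1 = 72
  MOV R5, 13  → R5 = 13
  SUB R1, R5  → R1 = 72 - 13 = 59
Final: R1 = 59

59


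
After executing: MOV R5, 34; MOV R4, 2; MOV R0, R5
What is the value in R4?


Register state trace:
  MOV R5, 34  → R5 = 34
  MOV R4, 2  → R4 = 2
  MOV R0, R5  → R0 = 34
Final: R4 = 2

2


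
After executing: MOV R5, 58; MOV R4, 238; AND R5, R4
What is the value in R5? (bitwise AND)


Register state trace:
  MOV R5, 58  → R5 = 58 (0b00111010)
  MOV R4, 238  → R4 = 238 (0b11101110)
  AND R5, R4  → R5 = 58 AND 238 = 42 (0b00101010)
Final: R5 = 42

42


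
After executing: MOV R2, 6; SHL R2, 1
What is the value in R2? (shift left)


Register state trace:
  MOV R2, 6  → R2 = 6
  SHL R2, 1  → R2 = 6 << 1 = 6 * 2^1 = 12
Final: R2 = 12

12


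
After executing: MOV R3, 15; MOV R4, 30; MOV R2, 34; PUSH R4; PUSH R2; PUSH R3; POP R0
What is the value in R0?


Stack trace (top is rightmost):
  MOV R3, 15  → R3 = 15
  MOV R4, 30  → R4 = 30
  MOV R2, 34  → R2 = 34
  PUSH R4  → stack: [30]
  PUSH R2  → stack: [30, 34]
  PUSH R3  → stack: [30, 34, 15]
  POP R0  → R0 = 15, stack: [30, 34]
Final: R0 = 15

15


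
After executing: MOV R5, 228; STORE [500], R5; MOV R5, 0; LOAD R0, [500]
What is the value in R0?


Register and memory trace:
  MOV R5, 228  → R5 = 228
  STORE [500], R5  → mem[500] = 228
  MOV R5, 0  → R5 = 0
  LOAD R0, [500]  → R0 = mem[500] = 228
Final: R0 = 228

228


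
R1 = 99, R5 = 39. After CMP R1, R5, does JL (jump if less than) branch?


Trace:
  R1 = 99, R5 = 39
  CMP R1, R5  → compares 99 vs 39
  JL checks: is 99 less than 39?
  99 > 39, so condition is false
Branch taken: No

No


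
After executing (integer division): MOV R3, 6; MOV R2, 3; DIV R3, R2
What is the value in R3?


Register state trace:
  MOV R3, 6  → R3 = 6
  MOV R2, 3  → R2 = 3
  DIV R3, R2  → R3 = 6 // 3 = 2
Final: R3 = 2

2


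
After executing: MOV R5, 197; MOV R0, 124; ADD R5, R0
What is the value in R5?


Register state trace:
  MOV R5, 197  → R5 = 197
  MOV R0, 124  → R0 = 124
  ADD R5, R0  → R5 = 197 + 124 = 321
Final: R5 = 321

321


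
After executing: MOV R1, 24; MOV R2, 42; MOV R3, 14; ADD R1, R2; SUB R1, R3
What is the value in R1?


Register state trace:
  MOV R1, 24  → R1 = 24
  MOV R2, 42  → R2 = 42
  MOV R3, 14  → R3 = 14
  ADD R1, R2  → R1 = 24 + 42 = 66
  SUB R1, R3  → R1 = 66 - 14 = 52
Final: R1 = 52

52


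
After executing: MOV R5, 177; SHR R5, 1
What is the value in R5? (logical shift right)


Register state trace:
  MOV R5, 177  → R5 = 177
  SHR R5, 1  → R5 = 177 >> 1 = 177 // 2^1 = 88
Final: R5 = 88

88


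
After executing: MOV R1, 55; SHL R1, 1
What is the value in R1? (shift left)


Register state trace:
  MOV R1, 55  → R1 = 55
  SHL R1, 1  → R1 = 55 << 1 = 55 * 2^1 = 110
Final: R1 = 110

110


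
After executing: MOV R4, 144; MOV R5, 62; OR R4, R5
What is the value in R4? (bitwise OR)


Register state trace:
  MOV R4, 144  → R4 = 144 (0b10010000)
  MOV R5, 62  → R5 = 62 (0b00111110)
  OR R4, R5   → R4 = 144 OR 62 = 190 (0b10111110)
Final: R4 = 190

190


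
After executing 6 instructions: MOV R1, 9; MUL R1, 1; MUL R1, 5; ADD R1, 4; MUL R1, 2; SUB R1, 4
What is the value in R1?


Register state trace:
  MOV R1, 9  → R1 = 9
  MUL R1, 1  → R1 = 9 * 1 = 9
  MUL R1, 5  → R1 = 9 * 5 = 45
  ADD R1, 4  → R1 = 45 + 4 = 49
  MUL R1, 2  → R1 = 49 * 2 = 98
  SUB R1, 4  → R1 = 98 - 4 = 94
Final: R1 = 94

94


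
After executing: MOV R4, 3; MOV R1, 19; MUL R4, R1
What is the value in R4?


Register state trace:
  MOV R4, 3  → R4 = 3
  MOV R1, 19  → R1 = 19
  MUL R4, R1  → R4 = 3 * 19 = 57
Final: R4 = 57

57


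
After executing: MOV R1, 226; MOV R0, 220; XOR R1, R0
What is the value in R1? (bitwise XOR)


Register state trace:
  MOV R1, 226  → R1 = 226 (0b11100010)
  MOV R0, 220  → R0 = 220 (0b11011100)
  XOR R1, R0  → R1 = 226 XOR 220 = 62 (0b00111110)
Final: R1 = 62

62


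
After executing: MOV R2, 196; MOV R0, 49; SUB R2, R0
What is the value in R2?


Register state trace:
  MOV R2, 196  → R2 = 196
  MOV R0, 49  → R0 = 49
  SUB R2, R0  → R2 = 196 - 49 = 147
Final: R2 = 147

147


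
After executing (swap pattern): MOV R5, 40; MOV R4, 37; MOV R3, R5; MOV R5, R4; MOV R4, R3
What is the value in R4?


Register state trace (swap pattern):
  MOV R5, 40  → R5 = 40
  MOV R4, 37  → R4 = 37
  MOV R3, R5  → R3 = 40  (save R5)
  MOV R5, R4  → R5 = 37  (R5 gets R4's value)
  MOV R4, R3  → R4 = 40  (R4 gets saved value)
Final: R4 = 40

40


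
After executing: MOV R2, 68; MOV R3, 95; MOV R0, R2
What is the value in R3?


Register state trace:
  MOV R2, 68  → R2 = 68
  MOV R3, 95  → R3 = 95
  MOV R0, R2  → R0 = 68
Final: R3 = 95

95


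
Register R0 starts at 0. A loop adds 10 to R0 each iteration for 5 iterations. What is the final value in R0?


Starting value: R0 = 0
  Iter 1: R0 = 0 + 10 = 10
  Iter 2: R0 = 10 + 10 = 20
  Iter 3: R0 = 20 + 10 = 30
  Iter 4: R0 = 30 + 10 = 40
  Iter 5: R0 = 40 + 10 = 50
Final: R0 = 50

50


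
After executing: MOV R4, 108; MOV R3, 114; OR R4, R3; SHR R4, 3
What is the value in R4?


Register state trace:
  MOV R4, 108  → R4 = 108 (0b01101100)
  MOV R3, 114  → R3 = 114 (0b01110010)
  OR R4, R3  → R4 = 108 OR 114 = 126 (0b01111110)
  SHR R4, 3  → R4 = 126 >> 3 = 15
Final: R4 = 15

15


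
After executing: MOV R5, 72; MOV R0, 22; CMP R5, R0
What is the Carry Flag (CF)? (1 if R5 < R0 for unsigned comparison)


Register state trace:
  MOV R5, 72  → R5 = 72
  MOV R0, 22  → R0 = 22
  CMP R5, R0  → unsigned 72 - 22: no borrow
  72 >= 22, so CF = 0
CF = 0

0


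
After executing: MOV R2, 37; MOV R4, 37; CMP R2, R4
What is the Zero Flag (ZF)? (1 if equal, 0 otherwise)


Register state trace:
  MOV R2, 37  → R2 = 37
  MOV R4, 37  → R4 = 37
  CMP R2, R4  → computes 37 - 37 = 0
  Result is zero, so values are equal
ZF = 1

1


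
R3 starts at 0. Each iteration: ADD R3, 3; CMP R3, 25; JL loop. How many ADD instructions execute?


Loop trace (R3 starts at 0, target 25, step 3):
  ADD #1: R3 = 0 + 3 = 3  → 3 < 25, loop
  ADD #2: R3 = 3 + 3 = 6  → 6 < 25, loop
  ADD #3: R3 = 6 + 3 = 9  → 9 < 25, loop
  ADD #4: R3 = 9 + 3 = 12  → 12 < 25, loop
  ADD #5: R3 = 12 + 3 = 15  → 15 < 25, loop
  ADD #6: R3 = 15 + 3 = 18  → 18 < 25, loop
  ADD #7: R3 = 18 + 3 = 21  → 21 < 25, loop
  ADD #8: R3 = 21 + 3 = 24  → 24 < 25, loop
  ADD #9: R3 = 24 + 3 = 27  → 27 >= 25, exit
Total ADD instructions: 9

9


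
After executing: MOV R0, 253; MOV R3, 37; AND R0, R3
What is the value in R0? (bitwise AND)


Register state trace:
  MOV R0, 253  → R0 = 253 (0b11111101)
  MOV R3, 37  → R3 = 37 (0b00100101)
  AND R0, R3  → R0 = 253 AND 37 = 37 (0b00100101)
Final: R0 = 37

37


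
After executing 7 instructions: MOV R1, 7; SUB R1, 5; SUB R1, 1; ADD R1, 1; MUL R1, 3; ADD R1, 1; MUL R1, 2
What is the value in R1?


Register state trace:
  MOV R1, 7  → R1 = 7
  SUB R1, 5  → R1 = 7 - 5 = 2
  SUB R1, 1  → R1 = 2 - 1 = 1
  ADD R1, 1  → R1 = 1 + 1 = 2
  MUL R1, 3  → R1 = 2 * 3 = 6
  ADD R1, 1  → R1 = 6 + 1 = 7
  MUL R1, 2  → R1 = 7 * 2 = 14
Final: R1 = 14

14


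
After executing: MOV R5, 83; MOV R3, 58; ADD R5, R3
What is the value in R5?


Register state trace:
  MOV R5, 83  → R5 = 83
  MOV R3, 58  → R3 = 58
  ADD R5, R3  → R5 = 83 + 58 = 141
Final: R5 = 141

141


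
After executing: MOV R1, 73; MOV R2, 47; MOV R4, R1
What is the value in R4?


Register state trace:
  MOV R1, 73  → R1 = 73
  MOV R2, 47  → R2 = 47
  MOV R4, R1  → R4 = 73
Final: R4 = 73

73


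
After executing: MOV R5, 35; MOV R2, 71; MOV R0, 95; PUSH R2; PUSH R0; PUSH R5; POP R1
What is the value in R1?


Stack trace (top is rightmost):
  MOV R5, 35  → R5 = 35
  MOV R2, 71  → R2 = 71
  MOV R0, 95  → R0 = 95
  PUSH R2  → stack: [71]
  PUSH R0  → stack: [71, 95]
  PUSH R5  → stack: [71, 95, 35]
  POP R1  → R1 = 35, stack: [71, 95]
Final: R1 = 35

35


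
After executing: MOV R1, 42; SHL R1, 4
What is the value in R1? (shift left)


Register state trace:
  MOV R1, 42  → R1 = 42
  SHL R1, 4  → R1 = 42 << 4 = 42 * 2^4 = 672
Final: R1 = 672

672


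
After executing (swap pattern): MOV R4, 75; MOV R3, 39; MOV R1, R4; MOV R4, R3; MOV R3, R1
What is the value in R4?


Register state trace (swap pattern):
  MOV R4, 75  → R4 = 75
  MOV R3, 39  → R3 = 39
  MOV R1, R4  → R1 = 75  (save R4)
  MOV R4, R3  → R4 = 39  (R4 gets R3's value)
  MOV R3, R1  → R3 = 75  (R3 gets saved value)
Final: R4 = 39

39


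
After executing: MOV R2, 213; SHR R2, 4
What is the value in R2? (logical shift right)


Register state trace:
  MOV R2, 213  → R2 = 213
  SHR R2, 4  → R2 = 213 >> 4 = 213 // 2^4 = 13
Final: R2 = 13

13


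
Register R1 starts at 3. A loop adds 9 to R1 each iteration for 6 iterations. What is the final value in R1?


Starting value: R1 = 3
  Iter 1: R1 = 3 + 9 = 12
  Iter 2: R1 = 12 + 9 = 21
  Iter 3: R1 = 21 + 9 = 30
  Iter 4: R1 = 30 + 9 = 39
  Iter 5: R1 = 39 + 9 = 48
  Iter 6: R1 = 48 + 9 = 57
Final: R1 = 57

57


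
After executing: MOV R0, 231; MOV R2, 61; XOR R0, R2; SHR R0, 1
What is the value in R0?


Register state trace:
  MOV R0, 231  → R0 = 231 (0b11100111)
  MOV R2, 61  → R2 = 61 (0b00111101)
  XOR R0, R2  → R0 = 231 XOR 61 = 218 (0b11011010)
  SHR R0, 1  → R0 = 218 >> 1 = 109
Final: R0 = 109

109


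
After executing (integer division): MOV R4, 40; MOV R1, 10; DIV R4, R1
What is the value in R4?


Register state trace:
  MOV R4, 40  → R4 = 40
  MOV R1, 10  → R1 = 10
  DIV R4, R1  → R4 = 40 // 10 = 4
Final: R4 = 4

4


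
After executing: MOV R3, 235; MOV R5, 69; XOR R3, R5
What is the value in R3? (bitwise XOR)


Register state trace:
  MOV R3, 235  → R3 = 235 (0b11101011)
  MOV R5, 69  → R5 = 69 (0b01000101)
  XOR R3, R5  → R3 = 235 XOR 69 = 174 (0b10101110)
Final: R3 = 174

174


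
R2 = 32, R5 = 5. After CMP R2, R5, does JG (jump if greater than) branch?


Trace:
  R2 = 32, R5 = 5
  CMP R2, R5  → compares 32 vs 5
  JG checks: is 32 greater than 5?
  32 > 5, so condition is true
Branch taken: Yes

Yes


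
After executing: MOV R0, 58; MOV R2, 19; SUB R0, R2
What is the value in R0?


Register state trace:
  MOV R0, 58  → R0 = 58
  MOV R2, 19  → R2 = 19
  SUB R0, R2  → R0 = 58 - 19 = 39
Final: R0 = 39

39


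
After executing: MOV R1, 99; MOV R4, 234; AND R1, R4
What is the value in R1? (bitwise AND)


Register state trace:
  MOV R1, 99  → R1 = 99 (0b01100011)
  MOV R4, 234  → R4 = 234 (0b11101010)
  AND R1, R4  → R1 = 99 AND 234 = 98 (0b01100010)
Final: R1 = 98

98


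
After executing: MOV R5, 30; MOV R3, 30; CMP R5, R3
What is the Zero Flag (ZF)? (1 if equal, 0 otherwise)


Register state trace:
  MOV R5, 30  → R5 = 30
  MOV R3, 30  → R3 = 30
  CMP R5, R3  → computes 30 - 30 = 0
  Result is zero, so values are equal
ZF = 1

1


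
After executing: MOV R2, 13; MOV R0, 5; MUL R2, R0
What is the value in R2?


Register state trace:
  MOV R2, 13  → R2 = 13
  MOV R0, 5  → R0 = 5
  MUL R2, R0  → R2 = 13 * 5 = 65
Final: R2 = 65

65


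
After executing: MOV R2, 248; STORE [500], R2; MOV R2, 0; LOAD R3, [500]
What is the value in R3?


Register and memory trace:
  MOV R2, 248  → R2 = 248
  STORE [500], R2  → mem[500] = 248
  MOV R2, 0  → R2 = 0
  LOAD R3, [500]  → R3 = mem[500] = 248
Final: R3 = 248

248


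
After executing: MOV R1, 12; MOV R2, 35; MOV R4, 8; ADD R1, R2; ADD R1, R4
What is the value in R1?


Register state trace:
  MOV R1, 12  → R1 = 12
  MOV R2, 35  → R2 = 35
  MOV R4, 8  → R4 = 8
  ADD R1, R2  → R1 = 12 + 35 = 47
  ADD R1, R4  → R1 = 47 + 8 = 55
Final: R1 = 55

55


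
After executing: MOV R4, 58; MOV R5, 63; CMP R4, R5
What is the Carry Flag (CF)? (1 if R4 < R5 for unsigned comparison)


Register state trace:
  MOV R4, 58  → R4 = 58
  MOV R5, 63  → R5 = 63
  CMP R4, R5  → unsigned 58 - 63: borrow occurs
  58 < 63, so CF = 1
CF = 1

1


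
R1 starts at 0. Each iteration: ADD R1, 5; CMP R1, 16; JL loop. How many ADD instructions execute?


Loop trace (R1 starts at 0, target 16, step 5):
  ADD #1: R1 = 0 + 5 = 5  → 5 < 16, loop
  ADD #2: R1 = 5 + 5 = 10  → 10 < 16, loop
  ADD #3: R1 = 10 + 5 = 15  → 15 < 16, loop
  ADD #4: R1 = 15 + 5 = 20  → 20 >= 16, exit
Total ADD instructions: 4

4


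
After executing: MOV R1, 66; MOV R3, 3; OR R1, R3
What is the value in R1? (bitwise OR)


Register state trace:
  MOV R1, 66  → R1 = 66 (0b01000010)
  MOV R3, 3  → R3 = 3 (0b00000011)
  OR R1, R3   → R1 = 66 OR 3 = 67 (0b01000011)
Final: R1 = 67

67


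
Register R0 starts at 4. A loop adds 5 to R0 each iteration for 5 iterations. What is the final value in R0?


Starting value: R0 = 4
  Iter 1: R0 = 4 + 5 = 9
  Iter 2: R0 = 9 + 5 = 14
  Iter 3: R0 = 14 + 5 = 19
  Iter 4: R0 = 19 + 5 = 24
  Iter 5: R0 = 24 + 5 = 29
Final: R0 = 29

29


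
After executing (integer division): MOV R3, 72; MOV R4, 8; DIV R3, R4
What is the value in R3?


Register state trace:
  MOV R3, 72  → R3 = 72
  MOV R4, 8  → R4 = 8
  DIV R3, R4  → R3 = 72 // 8 = 9
Final: R3 = 9

9


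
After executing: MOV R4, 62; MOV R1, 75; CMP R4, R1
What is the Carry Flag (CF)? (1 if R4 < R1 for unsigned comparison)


Register state trace:
  MOV R4, 62  → R4 = 62
  MOV R1, 75  → R1 = 75
  CMP R4, R1  → unsigned 62 - 75: borrow occurs
  62 < 75, so CF = 1
CF = 1

1


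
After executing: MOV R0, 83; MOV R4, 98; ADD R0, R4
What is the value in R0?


Register state trace:
  MOV R0, 83  → R0 = 83
  MOV R4, 98  → R4 = 98
  ADD R0, R4  → R0 = 83 + 98 = 181
Final: R0 = 181

181


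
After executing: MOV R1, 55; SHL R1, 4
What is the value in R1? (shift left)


Register state trace:
  MOV R1, 55  → R1 = 55
  SHL R1, 4  → R1 = 55 << 4 = 55 * 2^4 = 880
Final: R1 = 880

880


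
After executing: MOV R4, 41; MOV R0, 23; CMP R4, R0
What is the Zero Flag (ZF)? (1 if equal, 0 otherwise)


Register state trace:
  MOV R4, 41  → R4 = 41
  MOV R0, 23  → R0 = 23
  CMP R4, R0  → computes 41 - 23 = 18
  Result is nonzero, so values are not equal
ZF = 0

0


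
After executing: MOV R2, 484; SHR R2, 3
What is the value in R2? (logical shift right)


Register state trace:
  MOV R2, 484  → R2 = 484
  SHR R2, 3  → R2 = 484 >> 3 = 484 // 2^3 = 60
Final: R2 = 60

60


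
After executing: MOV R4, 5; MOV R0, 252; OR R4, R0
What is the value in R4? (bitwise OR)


Register state trace:
  MOV R4, 5  → R4 = 5 (0b00000101)
  MOV R0, 252  → R0 = 252 (0b11111100)
  OR R4, R0   → R4 = 5 OR 252 = 253 (0b11111101)
Final: R4 = 253

253


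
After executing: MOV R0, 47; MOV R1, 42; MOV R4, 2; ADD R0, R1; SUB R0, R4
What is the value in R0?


Register state trace:
  MOV R0, 47  → R0 = 47
  MOV R1, 42  → R1 = 42
  MOV R4, 2  → R4 = 2
  ADD R0, R1  → R0 = 47 + 42 = 89
  SUB R0, R4  → R0 = 89 - 2 = 87
Final: R0 = 87

87


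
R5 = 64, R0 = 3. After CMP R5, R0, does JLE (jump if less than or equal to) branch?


Trace:
  R5 = 64, R0 = 3
  CMP R5, R0  → compares 64 vs 3
  JLE checks: is 64 less than or equal to 3?
  64 > 3, so condition is false
Branch taken: No

No


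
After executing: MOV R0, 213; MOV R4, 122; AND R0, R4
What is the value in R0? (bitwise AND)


Register state trace:
  MOV R0, 213  → R0 = 213 (0b11010101)
  MOV R4, 122  → R4 = 122 (0b01111010)
  AND R0, R4  → R0 = 213 AND 122 = 80 (0b01010000)
Final: R0 = 80

80


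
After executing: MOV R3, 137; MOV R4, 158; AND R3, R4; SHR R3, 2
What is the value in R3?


Register state trace:
  MOV R3, 137  → R3 = 137 (0b10001001)
  MOV R4, 158  → R4 = 158 (0b10011110)
  AND R3, R4  → R3 = 137 AND 158 = 136 (0b10001000)
  SHR R3, 2  → R3 = 136 >> 2 = 34
Final: R3 = 34

34


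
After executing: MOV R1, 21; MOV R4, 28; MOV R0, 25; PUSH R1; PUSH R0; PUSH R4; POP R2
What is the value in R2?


Stack trace (top is rightmost):
  MOV R1, 21  → R1 = 21
  MOV R4, 28  → R4 = 28
  MOV R0, 25  → R0 = 25
  PUSH R1  → stack: [21]
  PUSH R0  → stack: [21, 25]
  PUSH R4  → stack: [21, 25, 28]
  POP R2  → R2 = 28, stack: [21, 25]
Final: R2 = 28

28


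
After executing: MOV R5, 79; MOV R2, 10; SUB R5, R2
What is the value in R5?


Register state trace:
  MOV R5, 79  → R5 = 79
  MOV R2, 10  → R2 = 10
  SUB R5, R2  → R5 = 79 - 10 = 69
Final: R5 = 69

69


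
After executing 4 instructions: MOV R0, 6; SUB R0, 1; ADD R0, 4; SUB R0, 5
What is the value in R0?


Register state trace:
  MOV R0, 6  → R0 = 6
  SUB R0, 1  → R0 = 6 - 1 = 5
  ADD R0, 4  → R0 = 5 + 4 = 9
  SUB R0, 5  → R0 = 9 - 5 = 4
Final: R0 = 4

4


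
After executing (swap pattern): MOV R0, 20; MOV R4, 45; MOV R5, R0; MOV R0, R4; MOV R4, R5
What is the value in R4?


Register state trace (swap pattern):
  MOV R0, 20  → R0 = 20
  MOV R4, 45  → R4 = 45
  MOV R5, R0  → R5 = 20  (save R0)
  MOV R0, R4  → R0 = 45  (R0 gets R4's value)
  MOV R4, R5  → R4 = 20  (R4 gets saved value)
Final: R4 = 20

20


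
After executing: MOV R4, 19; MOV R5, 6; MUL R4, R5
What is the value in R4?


Register state trace:
  MOV R4, 19  → R4 = 19
  MOV R5, 6  → R5 = 6
  MUL R4, R5  → R4 = 19 * 6 = 114
Final: R4 = 114

114


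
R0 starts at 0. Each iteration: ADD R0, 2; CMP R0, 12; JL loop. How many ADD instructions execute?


Loop trace (R0 starts at 0, target 12, step 2):
  ADD #1: R0 = 0 + 2 = 2  → 2 < 12, loop
  ADD #2: R0 = 2 + 2 = 4  → 4 < 12, loop
  ADD #3: R0 = 4 + 2 = 6  → 6 < 12, loop
  ADD #4: R0 = 6 + 2 = 8  → 8 < 12, loop
  ADD #5: R0 = 8 + 2 = 10  → 10 < 12, loop
  ADD #6: R0 = 10 + 2 = 12  → 12 >= 12, exit
Total ADD instructions: 6

6
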